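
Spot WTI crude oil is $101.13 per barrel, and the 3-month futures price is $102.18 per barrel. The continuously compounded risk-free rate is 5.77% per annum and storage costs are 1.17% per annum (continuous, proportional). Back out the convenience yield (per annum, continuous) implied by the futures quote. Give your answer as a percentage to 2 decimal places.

2.81%

F = S·e^((r+u−y)T) ⇒ (r+u−y) = ln(F/S)/T
ln(102.18/101.13) = 0.010329; /T ⇒ 0.041316
y = r + u − ln(F/S)/T = 0.0577 + 0.0117 − 0.041316 = 0.028084
y = 2.81%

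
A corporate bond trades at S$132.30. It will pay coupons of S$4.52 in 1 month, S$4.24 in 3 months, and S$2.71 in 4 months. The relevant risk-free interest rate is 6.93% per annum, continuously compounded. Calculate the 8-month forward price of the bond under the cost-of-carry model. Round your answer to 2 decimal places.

S$126.71

PV(coupons) I = 4.52·e^(−0.0693·1/12) + 4.24·e^(−0.0693·3/12) + 2.71·e^(−0.0693·4/12)
I = 4.4940 + 4.1672 + 2.6481 = 11.3093
F = (S − I)·e^(rT) = (132.30 − 11.3093) · e^(0.0693·8/12)
= 120.9907 · e^0.046200 = 120.9907 × 1.047284 = S$126.71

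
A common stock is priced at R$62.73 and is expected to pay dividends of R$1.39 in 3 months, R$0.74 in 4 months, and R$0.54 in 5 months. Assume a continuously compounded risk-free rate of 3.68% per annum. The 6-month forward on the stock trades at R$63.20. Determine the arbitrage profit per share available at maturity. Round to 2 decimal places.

PV(dividends) I = 1.39·e^(−0.0368·3/12) + 0.74·e^(−0.0368·4/12) + 0.54·e^(−0.0368·5/12) = 2.6400
Fair forward F* = (S − I)·e^(rT) = (62.73 − 2.6400)·e^0.018400 = 60.0900 × 1.018570 = 61.2059
Market R$63.20 > fair 61.2059: forward overpriced → cash-and-carry (borrow at r, buy the stock and collect the dividends, short the forward).
Profit at T = |F_mkt − F*| = |63.20 − 61.2059| = R$1.99 per share

R$1.99 per share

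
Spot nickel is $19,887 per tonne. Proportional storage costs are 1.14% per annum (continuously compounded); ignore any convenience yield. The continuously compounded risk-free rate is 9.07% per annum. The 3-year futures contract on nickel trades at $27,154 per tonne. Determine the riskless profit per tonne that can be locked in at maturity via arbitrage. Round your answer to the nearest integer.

$140 per tonne

Fair futures: F* = S·e^(carry·T), with carry = (r + u) = 0.0907 + 0.0114 = 0.1021
F* = 19887 · e^(0.1021 × 3) = 19887 · e^0.306300 = 19887 × 1.358390 = $27014.3019
Market $27154 > fair $27014.3019: forward overpriced → cash-and-carry (buy spot, short the forward).
At maturity, profit = |F_mkt − F*| = |27154 − 27014.3019| = $140 per tonne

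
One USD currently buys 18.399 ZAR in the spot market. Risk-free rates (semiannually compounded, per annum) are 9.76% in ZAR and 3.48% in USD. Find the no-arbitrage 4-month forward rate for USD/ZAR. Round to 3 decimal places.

By covered interest parity, F = S · (1+r_ZAR/2)^(2T) / (1+r_USD/2)^(2T)
= 18.399 × 1.032274 / 1.011567 = 18.399 × 1.020470
F = 18.776 ZAR per USD

18.776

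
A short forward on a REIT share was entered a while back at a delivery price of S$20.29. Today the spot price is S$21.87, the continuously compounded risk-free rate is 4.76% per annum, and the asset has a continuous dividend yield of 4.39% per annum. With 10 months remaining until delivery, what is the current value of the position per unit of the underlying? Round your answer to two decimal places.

Current fair forward for the remaining 10 months: F = S·e^((r − q)·T), (r − q) = 0.0476 − 0.0439 = 0.0037
F = 21.87 · e^(0.0037 × 10/12) = 21.87 × 1.003088 = 21.9375
Value of long forward = (F − K)·e^(−rT) = (21.9375 − 20.29) · e^(−0.0476·10/12)
= 1.6475 × 0.961110 = 1.58
Short position value = −(long value) = -S$1.58

-S$1.58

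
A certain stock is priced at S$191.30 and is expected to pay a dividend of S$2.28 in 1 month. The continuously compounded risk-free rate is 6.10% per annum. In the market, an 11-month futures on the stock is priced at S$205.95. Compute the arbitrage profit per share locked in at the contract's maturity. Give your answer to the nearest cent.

S$6.05 per share

PV(dividends) I = 2.28·e^(−0.0610·1/12) = 2.2684
Fair futures F* = (S − I)·e^(rT) = (191.30 − 2.2684)·e^0.055917 = 189.0316 × 1.057510 = 199.9028
Market S$205.95 > fair 199.9028: forward overpriced → cash-and-carry (borrow at r, buy the stock and collect the dividends, short the forward).
Profit at T = |F_mkt − F*| = |205.95 − 199.9028| = S$6.05 per share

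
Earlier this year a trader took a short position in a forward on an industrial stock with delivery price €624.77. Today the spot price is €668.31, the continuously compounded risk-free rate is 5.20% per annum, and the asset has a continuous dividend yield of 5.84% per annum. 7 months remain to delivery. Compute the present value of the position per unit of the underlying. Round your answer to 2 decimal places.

Current fair forward for the remaining 7 months: F = S·e^((r − q)·T), (r − q) = 0.0520 − 0.0584 = -0.0064
F = 668.31 · e^(-0.0064 × 7/12) = 668.31 × 0.996274 = 665.8199
Value of long forward = (F − K)·e^(−rT) = (665.8199 − 624.77) · e^(−0.0520·7/12)
= 41.0499 × 0.970122 = 39.82
Short position value = −(long value) = -€39.82

-€39.82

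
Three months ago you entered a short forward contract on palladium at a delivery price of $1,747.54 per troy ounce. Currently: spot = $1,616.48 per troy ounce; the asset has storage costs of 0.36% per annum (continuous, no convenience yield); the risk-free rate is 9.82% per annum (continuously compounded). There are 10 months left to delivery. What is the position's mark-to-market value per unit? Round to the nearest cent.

Current fair forward for the remaining 10 months: F = S·e^((r + u)·T), (r + u) = 0.0982 + 0.0036 = 0.1018
F = 1616.48 · e^(0.1018 × 10/12) = 1616.48 × 1.08853563 = 1759.5961
Value of long forward = (F − K)·e^(−rT) = (1759.5961 − 1747.54) · e^(−0.0982·10/12)
= 12.0561 × 0.92142552 = 11.11
Short position value = −(long value) = -$11.11

-$11.11 per troy ounce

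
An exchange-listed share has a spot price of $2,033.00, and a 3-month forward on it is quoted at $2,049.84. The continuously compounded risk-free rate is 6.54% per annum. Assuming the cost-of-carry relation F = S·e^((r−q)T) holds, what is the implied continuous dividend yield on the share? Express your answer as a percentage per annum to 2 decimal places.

3.24%

From F = S·e^((r−q)T): (r − q) = ln(F/S)/T
ln(2049.84/2033.00) = ln(1.008283) = 0.008249
(r − q) = 0.008249 / (3/12) = 0.032996
q = r − ln(F/S)/T = 0.0654 − 0.032996 = 0.032404
q = 3.24%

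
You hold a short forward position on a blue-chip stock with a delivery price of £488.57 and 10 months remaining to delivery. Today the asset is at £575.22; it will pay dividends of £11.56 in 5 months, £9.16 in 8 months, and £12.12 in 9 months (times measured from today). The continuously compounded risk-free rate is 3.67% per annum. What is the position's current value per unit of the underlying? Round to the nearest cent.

-£69.25

PV(remaining dividends) I = 11.56·e^(−0.0367·5/12) + 9.16·e^(−0.0367·8/12) + 12.12·e^(−0.0367·9/12) = 32.1141
Current forward F = (S − I)·e^(rT) = (575.22 − 32.1141)·e^(0.0367·10/12) = 543.1059 × 1.031056 = 559.9726
Value (long) = (F − K)·e^(−rT) = (559.9726 − 488.57) × 0.969880 = 69.2520
Short position value = −(long value) = -£69.25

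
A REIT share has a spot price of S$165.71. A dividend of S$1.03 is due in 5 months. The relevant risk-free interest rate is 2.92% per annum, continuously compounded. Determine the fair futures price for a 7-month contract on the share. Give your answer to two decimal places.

S$167.52

PV(dividends) I = 1.03·e^(−0.0292·5/12)
I = 1.0175
F = (S − I)·e^(rT) = (165.71 − 1.0175) · e^(0.0292·7/12)
= 164.6925 · e^0.017033 = 164.6925 × 1.017179 = S$167.52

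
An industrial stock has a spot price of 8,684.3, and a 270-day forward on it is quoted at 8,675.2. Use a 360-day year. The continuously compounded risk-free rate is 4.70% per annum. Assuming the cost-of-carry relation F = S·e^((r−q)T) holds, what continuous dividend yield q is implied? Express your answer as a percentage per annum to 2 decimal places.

4.84%

From F = S·e^((r−q)T): (r − q) = ln(F/S)/T
ln(8675.2/8684.3) = ln(0.998952) = -0.001049
(r − q) = -0.001049 / (270/360) = -0.001399
q = r − ln(F/S)/T = 0.0470 + 0.001399 = 0.048399
q = 4.84%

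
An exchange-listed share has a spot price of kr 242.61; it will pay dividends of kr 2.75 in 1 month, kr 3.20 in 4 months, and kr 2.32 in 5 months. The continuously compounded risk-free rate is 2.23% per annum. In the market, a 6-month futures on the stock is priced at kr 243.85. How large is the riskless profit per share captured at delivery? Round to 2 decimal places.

PV(dividends) I = 2.75·e^(−0.0223·1/12) + 3.20·e^(−0.0223·4/12) + 2.32·e^(−0.0223·5/12) = 8.2197
Fair futures F* = (S − I)·e^(rT) = (242.61 − 8.2197)·e^0.011150 = 234.3903 × 1.011212 = 237.0183
Market kr 243.85 > fair 237.0183: forward overpriced → cash-and-carry (borrow at r, buy the stock and collect the dividends, short the forward).
Profit at T = |F_mkt − F*| = |243.85 − 237.0183| = kr 6.83 per share

kr 6.83 per share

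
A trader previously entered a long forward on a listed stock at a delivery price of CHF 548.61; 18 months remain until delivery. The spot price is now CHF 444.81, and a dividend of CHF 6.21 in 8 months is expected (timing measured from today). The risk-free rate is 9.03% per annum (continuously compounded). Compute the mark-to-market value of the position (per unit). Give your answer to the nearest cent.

PV(remaining dividends) I = 6.21·e^(−0.0903·8/12) = 5.8472
Current forward F = (S − I)·e^(rT) = (444.81 − 5.8472)·e^(0.0903·18/12) = 438.9628 × 1.145052 = 502.6352
Value (long) = (F − K)·e^(−rT) = (502.6352 − 548.61) × 0.873323 = -40.1509
Value = -CHF 40.15

-CHF 40.15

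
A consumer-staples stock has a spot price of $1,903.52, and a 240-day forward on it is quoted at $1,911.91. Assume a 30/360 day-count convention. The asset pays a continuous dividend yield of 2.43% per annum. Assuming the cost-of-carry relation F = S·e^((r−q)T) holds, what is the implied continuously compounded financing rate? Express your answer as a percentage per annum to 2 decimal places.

From F = S·e^((r−q)T): (r − q) = ln(F/S)/T
ln(1911.91/1903.52) = ln(1.004408) = 0.004398
(r − q) = 0.004398 / (240/360) = 0.006597
r = ln(F/S)/T + q = 0.006597 + 0.0243 = 0.030897
r = 3.09%

3.09%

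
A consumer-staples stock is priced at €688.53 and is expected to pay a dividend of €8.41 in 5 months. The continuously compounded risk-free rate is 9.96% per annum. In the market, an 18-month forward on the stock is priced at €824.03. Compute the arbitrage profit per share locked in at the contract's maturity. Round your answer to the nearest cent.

PV(dividends) I = 8.41·e^(−0.0996·5/12) = 8.0681
Fair forward F* = (S − I)·e^(rT) = (688.53 − 8.0681)·e^0.149400 = 680.4619 × 1.161137 = 790.1095
Market €824.03 > fair 790.1095: forward overpriced → cash-and-carry (borrow at r, buy the stock and collect the dividends, short the forward).
Profit at T = |F_mkt − F*| = |824.03 − 790.1095| = €33.92 per share

€33.92 per share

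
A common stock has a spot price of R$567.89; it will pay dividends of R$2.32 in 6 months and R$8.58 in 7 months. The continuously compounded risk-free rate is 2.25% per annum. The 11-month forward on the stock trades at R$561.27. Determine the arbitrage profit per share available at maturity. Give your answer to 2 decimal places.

PV(dividends) I = 2.32·e^(−0.0225·6/12) + 8.58·e^(−0.0225·7/12) = 10.7622
Fair forward F* = (S − I)·e^(rT) = (567.89 − 10.7622)·e^0.020625 = 557.1278 × 1.020839 = 568.7378
Market R$561.27 < fair 568.7378: forward underpriced → reverse cash-and-carry (short the stock, invest proceeds at r, pay the dividends, go long the forward).
Profit at T = |F_mkt − F*| = |561.27 − 568.7378| = R$7.47 per share

R$7.47 per share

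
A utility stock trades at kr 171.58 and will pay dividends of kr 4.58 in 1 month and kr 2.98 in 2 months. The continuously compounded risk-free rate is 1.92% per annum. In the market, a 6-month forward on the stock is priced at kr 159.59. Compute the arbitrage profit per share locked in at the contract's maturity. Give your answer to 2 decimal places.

kr 6.03 per share

PV(dividends) I = 4.58·e^(−0.0192·1/12) + 2.98·e^(−0.0192·2/12) = 7.5432
Fair forward F* = (S − I)·e^(rT) = (171.58 − 7.5432)·e^0.009600 = 164.0368 × 1.009646 = 165.6191
Market kr 159.59 < fair 165.6191: forward underpriced → reverse cash-and-carry (short the stock, invest proceeds at r, pay the dividends, go long the forward).
Profit at T = |F_mkt − F*| = |159.59 − 165.6191| = kr 6.03 per share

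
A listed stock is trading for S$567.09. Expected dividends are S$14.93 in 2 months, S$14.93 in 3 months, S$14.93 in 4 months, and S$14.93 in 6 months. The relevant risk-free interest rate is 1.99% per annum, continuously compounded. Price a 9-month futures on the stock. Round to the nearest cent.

S$515.37

PV(dividends) I = 14.93·e^(−0.0199·2/12) + 14.93·e^(−0.0199·3/12) + 14.93·e^(−0.0199·4/12) + 14.93·e^(−0.0199·6/12)
I = 14.8806 + 14.8559 + 14.8313 + 14.7822 = 59.3500
F = (S − I)·e^(rT) = (567.09 − 59.3500) · e^(0.0199·9/12)
= 507.7400 · e^0.014925 = 507.7400 × 1.015037 = S$515.37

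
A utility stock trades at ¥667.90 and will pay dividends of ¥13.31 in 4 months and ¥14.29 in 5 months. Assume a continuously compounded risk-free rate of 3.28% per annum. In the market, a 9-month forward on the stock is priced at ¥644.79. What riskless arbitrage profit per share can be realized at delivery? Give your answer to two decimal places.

PV(dividends) I = 13.31·e^(−0.0328·4/12) + 14.29·e^(−0.0328·5/12) = 27.2613
Fair forward F* = (S − I)·e^(rT) = (667.90 − 27.2613)·e^0.024600 = 640.6387 × 1.024905 = 656.5938
Market ¥644.79 < fair 656.5938: forward underpriced → reverse cash-and-carry (short the stock, invest proceeds at r, pay the dividends, go long the forward).
Profit at T = |F_mkt − F*| = |644.79 − 656.5938| = ¥11.80 per share

¥11.80 per share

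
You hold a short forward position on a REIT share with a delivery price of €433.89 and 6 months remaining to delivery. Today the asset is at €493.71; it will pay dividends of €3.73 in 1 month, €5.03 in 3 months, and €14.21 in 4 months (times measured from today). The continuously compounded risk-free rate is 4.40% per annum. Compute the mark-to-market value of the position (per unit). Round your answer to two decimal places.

PV(remaining dividends) I = 3.73·e^(−0.0440·1/12) + 5.03·e^(−0.0440·3/12) + 14.21·e^(−0.0440·4/12) = 22.6944
Current forward F = (S − I)·e^(rT) = (493.71 − 22.6944)·e^(0.0440·6/12) = 471.0156 × 1.022244 = 481.4929
Value (long) = (F − K)·e^(−rT) = (481.4929 − 433.89) × 0.978240 = 46.5671
Short position value = −(long value) = -€46.57

-€46.57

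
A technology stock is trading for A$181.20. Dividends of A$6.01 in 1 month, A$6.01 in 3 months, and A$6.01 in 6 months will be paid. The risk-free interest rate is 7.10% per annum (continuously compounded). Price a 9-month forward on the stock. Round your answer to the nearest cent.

A$172.46

PV(dividends) I = 6.01·e^(−0.0710·1/12) + 6.01·e^(−0.0710·3/12) + 6.01·e^(−0.0710·6/12)
I = 5.9745 + 5.9043 + 5.8004 = 17.6792
F = (S − I)·e^(rT) = (181.20 − 17.6792) · e^(0.0710·9/12)
= 163.5208 · e^0.053250 = 163.5208 × 1.054693 = A$172.46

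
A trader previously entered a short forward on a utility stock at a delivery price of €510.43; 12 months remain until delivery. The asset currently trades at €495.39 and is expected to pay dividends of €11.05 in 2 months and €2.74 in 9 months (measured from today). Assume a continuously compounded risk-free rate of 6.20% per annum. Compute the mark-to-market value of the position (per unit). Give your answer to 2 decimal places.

PV(remaining dividends) I = 11.05·e^(−0.0620·2/12) + 2.74·e^(−0.0620·9/12) = 13.5519
Current forward F = (S − I)·e^(rT) = (495.39 − 13.5519)·e^(0.0620·12/12) = 481.8381 × 1.063962 = 512.6574
Value (long) = (F − K)·e^(−rT) = (512.6574 − 510.43) × 0.939883 = 2.0935
Short position value = −(long value) = -€2.09

-€2.09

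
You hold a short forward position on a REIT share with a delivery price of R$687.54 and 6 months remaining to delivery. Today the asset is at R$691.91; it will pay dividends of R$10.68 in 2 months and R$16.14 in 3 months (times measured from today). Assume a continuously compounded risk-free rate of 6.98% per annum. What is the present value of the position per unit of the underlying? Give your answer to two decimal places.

PV(remaining dividends) I = 10.68·e^(−0.0698·2/12) + 16.14·e^(−0.0698·3/12) = 26.4173
Current forward F = (S − I)·e^(rT) = (691.91 − 26.4173)·e^(0.0698·6/12) = 665.4927 × 1.035516 = 689.1283
Value (long) = (F − K)·e^(−rT) = (689.1283 − 687.54) × 0.965702 = 1.5338
Short position value = −(long value) = -R$1.53

-R$1.53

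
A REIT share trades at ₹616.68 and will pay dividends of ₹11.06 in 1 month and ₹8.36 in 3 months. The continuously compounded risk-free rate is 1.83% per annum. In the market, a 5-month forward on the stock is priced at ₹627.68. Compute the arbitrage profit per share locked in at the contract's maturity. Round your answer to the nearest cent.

₹25.79 per share

PV(dividends) I = 11.06·e^(−0.0183·1/12) + 8.36·e^(−0.0183·3/12) = 19.3650
Fair forward F* = (S − I)·e^(rT) = (616.68 − 19.3650)·e^0.007625 = 597.3150 × 1.007654 = 601.8868
Market ₹627.68 > fair 601.8868: forward overpriced → cash-and-carry (borrow at r, buy the stock and collect the dividends, short the forward).
Profit at T = |F_mkt − F*| = |627.68 − 601.8868| = ₹25.79 per share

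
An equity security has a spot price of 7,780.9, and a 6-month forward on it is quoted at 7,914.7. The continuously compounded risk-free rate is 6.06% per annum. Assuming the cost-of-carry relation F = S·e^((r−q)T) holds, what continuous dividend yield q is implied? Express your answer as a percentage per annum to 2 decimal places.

From F = S·e^((r−q)T): (r − q) = ln(F/S)/T
ln(7914.7/7780.9) = ln(1.017196) = 0.017050
(r − q) = 0.017050 / (6/12) = 0.034100
q = r − ln(F/S)/T = 0.0606 − 0.034100 = 0.026500
q = 2.65%

2.65%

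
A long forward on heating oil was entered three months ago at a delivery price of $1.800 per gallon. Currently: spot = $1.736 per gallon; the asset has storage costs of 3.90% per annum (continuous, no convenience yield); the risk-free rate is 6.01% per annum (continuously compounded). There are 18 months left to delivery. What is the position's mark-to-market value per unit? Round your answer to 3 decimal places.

Current fair forward for the remaining 18 months: F = S·e^((r + u)·T), (r + u) = 0.0601 + 0.0390 = 0.0991
F = 1.736 · e^(0.0991 × 18/12) = 1.736 × 1.160267 = 2.0142
Value of long forward = (F − K)·e^(−rT) = (2.0142 − 1.800) · e^(−0.0601·18/12)
= 0.2142 × 0.913794 = 0.196

$0.196 per gallon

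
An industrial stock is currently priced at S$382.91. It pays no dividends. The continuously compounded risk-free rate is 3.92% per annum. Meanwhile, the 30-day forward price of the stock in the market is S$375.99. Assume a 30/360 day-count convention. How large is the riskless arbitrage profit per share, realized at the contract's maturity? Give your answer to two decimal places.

Fair forward: F* = S·e^(carry·T), with carry = r = 0.0392
F* = 382.91 · e^(0.0392 × 30/360) = 382.91 · e^0.003267 = 382.91 × 1.003272 = S$384.1629
Market S$375.99 < fair S$384.1629: forward underpriced → reverse cash-and-carry (short spot, go long the forward).
At maturity, profit = |F_mkt − F*| = |375.99 − 384.1629| = S$8.17 per share

S$8.17 per share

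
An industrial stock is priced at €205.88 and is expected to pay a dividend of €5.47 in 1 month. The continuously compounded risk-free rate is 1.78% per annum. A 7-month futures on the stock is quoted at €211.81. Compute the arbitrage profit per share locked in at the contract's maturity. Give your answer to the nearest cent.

PV(dividends) I = 5.47·e^(−0.0178·1/12) = 5.4619
Fair futures F* = (S − I)·e^(rT) = (205.88 − 5.4619)·e^0.010383 = 200.4181 × 1.010437 = 202.5099
Market €211.81 > fair 202.5099: forward overpriced → cash-and-carry (borrow at r, buy the stock and collect the dividends, short the forward).
Profit at T = |F_mkt − F*| = |211.81 − 202.5099| = €9.30 per share

€9.30 per share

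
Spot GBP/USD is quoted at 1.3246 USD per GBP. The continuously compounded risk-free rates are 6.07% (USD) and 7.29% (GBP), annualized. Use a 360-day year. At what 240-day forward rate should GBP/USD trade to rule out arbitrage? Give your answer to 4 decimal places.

1.3139

F = S·e^((r_USD − r_GBP)T) = 1.3246 · e^((0.0607 − 0.0729) × 240/360)
= 1.3246 · e^-0.008133 = 1.3246 × 0.991900
F = 1.3139 USD per GBP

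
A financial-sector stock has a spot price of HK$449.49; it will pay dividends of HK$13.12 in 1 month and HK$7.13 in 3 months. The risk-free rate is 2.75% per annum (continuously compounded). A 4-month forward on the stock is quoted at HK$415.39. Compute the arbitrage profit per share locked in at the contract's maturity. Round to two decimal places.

HK$17.88 per share

PV(dividends) I = 13.12·e^(−0.0275·1/12) + 7.13·e^(−0.0275·3/12) = 20.1711
Fair forward F* = (S − I)·e^(rT) = (449.49 − 20.1711)·e^0.009167 = 429.3189 × 1.009209 = 433.2725
Market HK$415.39 < fair 433.2725: forward underpriced → reverse cash-and-carry (short the stock, invest proceeds at r, pay the dividends, go long the forward).
Profit at T = |F_mkt − F*| = |415.39 − 433.2725| = HK$17.88 per share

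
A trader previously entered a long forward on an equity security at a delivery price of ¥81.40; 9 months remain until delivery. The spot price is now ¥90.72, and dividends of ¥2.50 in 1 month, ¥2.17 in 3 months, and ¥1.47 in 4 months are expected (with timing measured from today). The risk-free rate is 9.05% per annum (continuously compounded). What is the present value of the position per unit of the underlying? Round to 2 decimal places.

PV(remaining dividends) I = 2.50·e^(−0.0905·1/12) + 2.17·e^(−0.0905·3/12) + 1.47·e^(−0.0905·4/12) = 6.0290
Current forward F = (S − I)·e^(rT) = (90.72 − 6.0290)·e^(0.0905·9/12) = 84.6910 × 1.070232 = 90.6390
Value (long) = (F − K)·e^(−rT) = (90.6390 − 81.40) × 0.934377 = 8.6327
Value = ¥8.63

¥8.63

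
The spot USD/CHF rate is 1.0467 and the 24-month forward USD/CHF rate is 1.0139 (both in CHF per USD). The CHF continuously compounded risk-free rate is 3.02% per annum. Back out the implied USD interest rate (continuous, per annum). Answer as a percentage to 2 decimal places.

4.61%

F = S·e^((r_CHF − r_USD)T) ⇒ r_USD = r_CHF − ln(F/S)/T
ln(1.0139/1.0467) = -0.031838; /(24/12) = -0.015919
r_USD = 0.0302 + 0.015919 = 0.046119
r_USD = 4.61%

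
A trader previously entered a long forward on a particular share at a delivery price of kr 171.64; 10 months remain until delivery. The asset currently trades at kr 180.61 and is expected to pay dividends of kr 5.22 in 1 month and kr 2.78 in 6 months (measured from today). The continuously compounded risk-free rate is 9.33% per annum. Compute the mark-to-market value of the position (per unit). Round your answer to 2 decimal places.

PV(remaining dividends) I = 5.22·e^(−0.0933·1/12) + 2.78·e^(−0.0933·6/12) = 7.8329
Current forward F = (S − I)·e^(rT) = (180.61 − 7.8329)·e^(0.0933·10/12) = 172.7771 × 1.080852 = 186.7465
Value (long) = (F − K)·e^(−rT) = (186.7465 − 171.64) × 0.925196 = 13.9765
Value = kr 13.98

kr 13.98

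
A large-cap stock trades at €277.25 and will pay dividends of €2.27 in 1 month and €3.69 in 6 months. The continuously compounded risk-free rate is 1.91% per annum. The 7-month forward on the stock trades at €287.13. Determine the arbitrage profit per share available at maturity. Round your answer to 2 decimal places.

PV(dividends) I = 2.27·e^(−0.0191·1/12) + 3.69·e^(−0.0191·6/12) = 5.9213
Fair forward F* = (S − I)·e^(rT) = (277.25 − 5.9213)·e^0.011142 = 271.3287 × 1.011204 = 274.3687
Market €287.13 > fair 274.3687: forward overpriced → cash-and-carry (borrow at r, buy the stock and collect the dividends, short the forward).
Profit at T = |F_mkt − F*| = |287.13 − 274.3687| = €12.76 per share

€12.76 per share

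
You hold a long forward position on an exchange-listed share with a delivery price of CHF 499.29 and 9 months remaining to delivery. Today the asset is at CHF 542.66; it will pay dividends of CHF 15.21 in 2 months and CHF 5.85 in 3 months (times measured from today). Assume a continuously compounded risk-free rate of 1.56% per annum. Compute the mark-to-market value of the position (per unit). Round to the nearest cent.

CHF 28.18

PV(remaining dividends) I = 15.21·e^(−0.0156·2/12) + 5.85·e^(−0.0156·3/12) = 20.9977
Current forward F = (S − I)·e^(rT) = (542.66 − 20.9977)·e^(0.0156·9/12) = 521.6623 × 1.011769 = 527.8017
Value (long) = (F − K)·e^(−rT) = (527.8017 − 499.29) × 0.988368 = 28.1801
Value = CHF 28.18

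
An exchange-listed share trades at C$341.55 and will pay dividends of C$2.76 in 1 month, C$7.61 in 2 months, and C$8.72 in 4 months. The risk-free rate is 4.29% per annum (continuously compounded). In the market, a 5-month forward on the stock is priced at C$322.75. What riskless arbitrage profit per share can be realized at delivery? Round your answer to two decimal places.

C$5.72 per share

PV(dividends) I = 2.76·e^(−0.0429·1/12) + 7.61·e^(−0.0429·2/12) + 8.72·e^(−0.0429·4/12) = 18.9021
Fair forward F* = (S − I)·e^(rT) = (341.55 − 18.9021)·e^0.017875 = 322.6479 × 1.018036 = 328.4672
Market C$322.75 < fair 328.4672: forward underpriced → reverse cash-and-carry (short the stock, invest proceeds at r, pay the dividends, go long the forward).
Profit at T = |F_mkt − F*| = |322.75 − 328.4672| = C$5.72 per share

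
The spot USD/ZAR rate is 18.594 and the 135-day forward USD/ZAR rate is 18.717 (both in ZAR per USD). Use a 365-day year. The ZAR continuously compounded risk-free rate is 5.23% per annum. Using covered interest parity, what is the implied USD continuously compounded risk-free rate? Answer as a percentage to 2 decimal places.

3.45%

F = S·e^((r_ZAR − r_USD)T) ⇒ r_USD = r_ZAR − ln(F/S)/T
ln(18.717/18.594) = 0.006593; /(135/365) = 0.017826
r_USD = 0.0523 − 0.017826 = 0.034474
r_USD = 3.45%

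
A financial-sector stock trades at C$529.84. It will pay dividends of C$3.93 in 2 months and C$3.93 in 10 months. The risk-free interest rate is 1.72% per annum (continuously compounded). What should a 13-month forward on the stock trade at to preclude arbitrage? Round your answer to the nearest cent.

PV(dividends) I = 3.93·e^(−0.0172·2/12) + 3.93·e^(−0.0172·10/12)
I = 3.9188 + 3.8741 = 7.7929
F = (S − I)·e^(rT) = (529.84 − 7.7929) · e^(0.0172·13/12)
= 522.0471 · e^0.018633 = 522.0471 × 1.018808 = C$531.87

C$531.87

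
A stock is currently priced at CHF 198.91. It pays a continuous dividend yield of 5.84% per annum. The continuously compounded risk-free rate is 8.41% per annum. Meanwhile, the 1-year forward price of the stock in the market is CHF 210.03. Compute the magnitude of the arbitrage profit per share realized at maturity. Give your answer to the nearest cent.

Fair forward: F* = S·e^(carry·T), with carry = (r − q) = 0.0841 − 0.0584 = 0.0257
F* = 198.91 · e^(0.0257 × 1) = 198.91 · e^0.025700 = 198.91 × 1.026033 = CHF 204.0882
Market CHF 210.03 > fair CHF 204.0882: forward overpriced → cash-and-carry (buy spot, short the forward).
At maturity, profit = |F_mkt − F*| = |210.03 − 204.0882| = CHF 5.94 per share

CHF 5.94 per share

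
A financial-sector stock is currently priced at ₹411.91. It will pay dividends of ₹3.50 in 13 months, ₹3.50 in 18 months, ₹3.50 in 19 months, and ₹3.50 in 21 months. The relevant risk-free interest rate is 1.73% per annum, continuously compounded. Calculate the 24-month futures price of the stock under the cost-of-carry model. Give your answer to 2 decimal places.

₹412.28

PV(dividends) I = 3.50·e^(−0.0173·13/12) + 3.50·e^(−0.0173·18/12) + 3.50·e^(−0.0173·19/12) + 3.50·e^(−0.0173·21/12)
I = 3.4350 + 3.4103 + 3.4054 + 3.3956 = 13.6463
F = (S − I)·e^(rT) = (411.91 − 13.6463) · e^(0.0173·24/12)
= 398.2637 · e^0.034600 = 398.2637 × 1.035206 = ₹412.28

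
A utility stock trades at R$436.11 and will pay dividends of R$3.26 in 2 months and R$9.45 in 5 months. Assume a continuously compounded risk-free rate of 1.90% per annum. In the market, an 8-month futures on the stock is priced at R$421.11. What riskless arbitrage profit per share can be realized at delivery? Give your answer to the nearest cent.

R$7.77 per share

PV(dividends) I = 3.26·e^(−0.0190·2/12) + 9.45·e^(−0.0190·5/12) = 12.6252
Fair futures F* = (S − I)·e^(rT) = (436.11 − 12.6252)·e^0.012667 = 423.4848 × 1.012748 = 428.8834
Market R$421.11 < fair 428.8834: forward underpriced → reverse cash-and-carry (short the stock, invest proceeds at r, pay the dividends, go long the forward).
Profit at T = |F_mkt − F*| = |421.11 − 428.8834| = R$7.77 per share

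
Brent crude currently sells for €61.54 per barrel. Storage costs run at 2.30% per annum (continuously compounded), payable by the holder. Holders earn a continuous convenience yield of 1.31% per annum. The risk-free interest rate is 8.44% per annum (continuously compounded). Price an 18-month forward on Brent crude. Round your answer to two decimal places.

Net carry = r + u − y = 0.0844 + 0.0230 − 0.0131 = 0.0943
F = S·e^((r+u−y)T) = 61.54 · e^(0.0943 × 18/12) = 61.54 · e^0.141450
= 61.54 × 1.151943 = €70.89 per barrel

€70.89 per barrel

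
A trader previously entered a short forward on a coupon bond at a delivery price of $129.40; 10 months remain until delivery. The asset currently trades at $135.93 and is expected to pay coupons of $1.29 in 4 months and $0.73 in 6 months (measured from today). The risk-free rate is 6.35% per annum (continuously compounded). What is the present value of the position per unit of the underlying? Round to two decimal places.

PV(remaining coupons) I = 1.29·e^(−0.0635·4/12) + 0.73·e^(−0.0635·6/12) = 1.9702
Current forward F = (S − I)·e^(rT) = (135.93 − 1.9702)·e^(0.0635·10/12) = 133.9598 × 1.054342 = 141.2394
Value (long) = (F − K)·e^(−rT) = (141.2394 − 129.40) × 0.948459 = 11.2292
Short position value = −(long value) = -$11.23

-$11.23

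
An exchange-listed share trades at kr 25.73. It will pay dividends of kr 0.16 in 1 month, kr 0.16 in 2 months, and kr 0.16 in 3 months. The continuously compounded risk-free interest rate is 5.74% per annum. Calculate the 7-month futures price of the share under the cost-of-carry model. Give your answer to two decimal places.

kr 26.11

PV(dividends) I = 0.16·e^(−0.0574·1/12) + 0.16·e^(−0.0574·2/12) + 0.16·e^(−0.0574·3/12)
I = 0.1592 + 0.1585 + 0.1577 = 0.4754
F = (S − I)·e^(rT) = (25.73 − 0.4754) · e^(0.0574·7/12)
= 25.2546 · e^0.033483 = 25.2546 × 1.034050 = kr 26.11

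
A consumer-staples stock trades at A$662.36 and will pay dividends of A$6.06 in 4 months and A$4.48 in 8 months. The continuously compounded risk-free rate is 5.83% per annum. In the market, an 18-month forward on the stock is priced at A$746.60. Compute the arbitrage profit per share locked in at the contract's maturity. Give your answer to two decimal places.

PV(dividends) I = 6.06·e^(−0.0583·4/12) + 4.48·e^(−0.0583·8/12) = 10.2526
Fair forward F* = (S − I)·e^(rT) = (662.36 − 10.2526)·e^0.087450 = 652.1074 × 1.091388 = 711.7022
Market A$746.60 > fair 711.7022: forward overpriced → cash-and-carry (borrow at r, buy the stock and collect the dividends, short the forward).
Profit at T = |F_mkt − F*| = |746.60 − 711.7022| = A$34.90 per share

A$34.90 per share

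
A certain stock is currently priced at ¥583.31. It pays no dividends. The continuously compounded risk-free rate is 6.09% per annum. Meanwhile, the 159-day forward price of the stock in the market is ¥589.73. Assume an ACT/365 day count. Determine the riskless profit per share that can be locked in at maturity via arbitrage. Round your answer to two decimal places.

¥9.26 per share

Fair forward: F* = S·e^(carry·T), with carry = r = 0.0609
F* = 583.31 · e^(0.0609 × 159/365) = 583.31 · e^0.026529 = 583.31 × 1.026884 = ¥598.9917
Market ¥589.73 < fair ¥598.9917: forward underpriced → reverse cash-and-carry (short spot, go long the forward).
At maturity, profit = |F_mkt − F*| = |589.73 − 598.9917| = ¥9.26 per share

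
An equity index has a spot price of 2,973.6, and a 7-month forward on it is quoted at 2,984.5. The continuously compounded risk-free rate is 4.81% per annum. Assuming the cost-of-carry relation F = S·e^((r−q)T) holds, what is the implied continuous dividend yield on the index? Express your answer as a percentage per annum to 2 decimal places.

From F = S·e^((r−q)T): (r − q) = ln(F/S)/T
ln(2984.5/2973.6) = ln(1.003666) = 0.003659
(r − q) = 0.003659 / (7/12) = 0.006273
q = r − ln(F/S)/T = 0.0481 − 0.006273 = 0.041827
q = 4.18%

4.18%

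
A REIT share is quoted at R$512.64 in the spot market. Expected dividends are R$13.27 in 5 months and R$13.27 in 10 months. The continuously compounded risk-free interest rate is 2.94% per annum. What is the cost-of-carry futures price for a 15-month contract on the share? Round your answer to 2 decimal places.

PV(dividends) I = 13.27·e^(−0.0294·5/12) + 13.27·e^(−0.0294·10/12)
I = 13.1084 + 12.9488 = 26.0572
F = (S − I)·e^(rT) = (512.64 − 26.0572) · e^(0.0294·15/12)
= 486.5828 · e^0.036750 = 486.5828 × 1.037434 = R$504.80

R$504.80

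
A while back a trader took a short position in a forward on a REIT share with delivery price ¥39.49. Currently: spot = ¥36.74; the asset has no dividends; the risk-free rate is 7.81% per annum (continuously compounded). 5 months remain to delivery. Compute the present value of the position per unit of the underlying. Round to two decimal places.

¥1.49

Current fair forward for the remaining 5 months: F = S·e^(r·T), r = 0.0781
F = 36.74 · e^(0.0781 × 5/12) = 36.74 × 1.033077 = 37.9552
Value of long forward = (F − K)·e^(−rT) = (37.9552 − 39.49) · e^(−0.0781·5/12)
= -1.5348 × 0.967982 = -1.49
Short position value = −(long value) = ¥1.49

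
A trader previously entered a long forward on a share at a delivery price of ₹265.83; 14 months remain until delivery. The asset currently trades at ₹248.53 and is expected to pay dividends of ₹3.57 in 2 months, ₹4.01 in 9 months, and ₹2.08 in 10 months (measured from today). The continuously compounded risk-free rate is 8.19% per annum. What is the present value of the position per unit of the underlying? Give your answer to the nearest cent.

-₹2.31

PV(remaining dividends) I = 3.57·e^(−0.0819·2/12) + 4.01·e^(−0.0819·9/12) + 2.08·e^(−0.0819·10/12) = 9.2355
Current forward F = (S − I)·e^(rT) = (248.53 − 9.2355)·e^(0.0819·14/12) = 239.2945 × 1.100264 = 263.2871
Value (long) = (F − K)·e^(−rT) = (263.2871 − 265.83) × 0.908873 = -2.3112
Value = -₹2.31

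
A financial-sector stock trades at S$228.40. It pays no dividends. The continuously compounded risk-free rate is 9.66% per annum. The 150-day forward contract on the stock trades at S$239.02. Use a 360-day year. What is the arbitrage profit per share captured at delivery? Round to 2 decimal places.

S$1.24 per share

Fair forward: F* = S·e^(carry·T), with carry = r = 0.0966
F* = 228.40 · e^(0.0966 × 150/360) = 228.40 · e^0.040250 = 228.40 × 1.041071 = S$237.7806
Market S$239.02 > fair S$237.7806: forward overpriced → cash-and-carry (buy spot, short the forward).
At maturity, profit = |F_mkt − F*| = |239.02 − 237.7806| = S$1.24 per share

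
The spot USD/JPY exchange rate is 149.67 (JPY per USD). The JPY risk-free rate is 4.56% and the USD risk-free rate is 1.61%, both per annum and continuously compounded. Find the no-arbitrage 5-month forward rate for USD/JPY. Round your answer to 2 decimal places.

F = S·e^((r_JPY − r_USD)T) = 149.67 · e^((0.0456 − 0.0161) × 5/12)
= 149.67 · e^0.012292 = 149.67 × 1.012368
F = 151.52 JPY per USD

151.52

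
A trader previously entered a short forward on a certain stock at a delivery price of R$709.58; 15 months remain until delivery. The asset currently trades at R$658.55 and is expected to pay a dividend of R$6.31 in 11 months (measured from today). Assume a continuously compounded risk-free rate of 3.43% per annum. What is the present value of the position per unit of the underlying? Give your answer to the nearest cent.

R$27.36

PV(remaining dividends) I = 6.31·e^(−0.0343·11/12) = 6.1147
Current forward F = (S − I)·e^(rT) = (658.55 − 6.1147)·e^(0.0343·15/12) = 652.4353 × 1.043807 = 681.0165
Value (long) = (F − K)·e^(−rT) = (681.0165 − 709.58) × 0.958031 = -27.3647
Short position value = −(long value) = R$27.36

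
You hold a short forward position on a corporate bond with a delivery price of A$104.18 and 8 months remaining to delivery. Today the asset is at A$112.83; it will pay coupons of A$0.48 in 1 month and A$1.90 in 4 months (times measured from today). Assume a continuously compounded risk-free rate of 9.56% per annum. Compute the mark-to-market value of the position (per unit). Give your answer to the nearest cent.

PV(remaining coupons) I = 0.48·e^(−0.0956·1/12) + 1.90·e^(−0.0956·4/12) = 2.3166
Current forward F = (S − I)·e^(rT) = (112.83 − 2.3166)·e^(0.0956·8/12) = 110.5134 × 1.065808 = 117.7861
Value (long) = (F − K)·e^(−rT) = (117.7861 − 104.18) × 0.938255 = 12.7660
Short position value = −(long value) = -A$12.77

-A$12.77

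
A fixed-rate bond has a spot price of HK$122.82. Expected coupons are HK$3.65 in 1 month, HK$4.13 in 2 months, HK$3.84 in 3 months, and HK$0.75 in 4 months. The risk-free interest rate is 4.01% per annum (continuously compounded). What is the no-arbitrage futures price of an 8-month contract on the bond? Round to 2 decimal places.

HK$113.53

PV(coupons) I = 3.65·e^(−0.0401·1/12) + 4.13·e^(−0.0401·2/12) + 3.84·e^(−0.0401·3/12) + 0.75·e^(−0.0401·4/12)
I = 3.6378 + 4.1025 + 3.8017 + 0.7400 = 12.2820
F = (S − I)·e^(rT) = (122.82 − 12.2820) · e^(0.0401·8/12)
= 110.5380 · e^0.026733 = 110.5380 × 1.027094 = HK$113.53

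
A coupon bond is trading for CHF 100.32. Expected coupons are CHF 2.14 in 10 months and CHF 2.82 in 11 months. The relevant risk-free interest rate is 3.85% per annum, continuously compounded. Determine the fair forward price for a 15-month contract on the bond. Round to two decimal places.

PV(coupons) I = 2.14·e^(−0.0385·10/12) + 2.82·e^(−0.0385·11/12)
I = 2.0724 + 2.7222 = 4.7946
F = (S − I)·e^(rT) = (100.32 − 4.7946) · e^(0.0385·15/12)
= 95.5254 · e^0.048125 = 95.5254 × 1.049302 = CHF 100.23

CHF 100.23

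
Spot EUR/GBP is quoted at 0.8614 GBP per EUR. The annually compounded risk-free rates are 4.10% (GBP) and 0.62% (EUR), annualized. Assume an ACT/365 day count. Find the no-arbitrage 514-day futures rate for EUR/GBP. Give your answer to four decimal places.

0.9036

By covered interest parity, F = S · (1+r_GBP)^T / (1+r_EUR)^T
= 0.8614 × 1.058216 / 1.008742 = 0.8614 × 1.049045
F = 0.9036 GBP per EUR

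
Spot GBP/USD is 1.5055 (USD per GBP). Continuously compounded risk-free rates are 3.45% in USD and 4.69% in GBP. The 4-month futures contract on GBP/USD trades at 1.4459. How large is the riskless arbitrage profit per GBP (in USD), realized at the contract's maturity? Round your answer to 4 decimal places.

0.0534 per GBP (in USD)

Fair futures: F* = S·e^(carry·T), with carry = (r_USD − r_GBP) = 0.0345 − 0.0469 = -0.0124
F* = 1.5055 · e^(-0.0124 × 4/12) = 1.5055 · e^-0.004133 = 1.5055 × 0.995876 = 1.4993
Market 1.4459 < fair 1.4993: forward underpriced → reverse cash-and-carry (short spot, go long the forward).
At maturity, profit = |F_mkt − F*| = |1.4459 − 1.4993| = 0.0534 per GBP (in USD)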